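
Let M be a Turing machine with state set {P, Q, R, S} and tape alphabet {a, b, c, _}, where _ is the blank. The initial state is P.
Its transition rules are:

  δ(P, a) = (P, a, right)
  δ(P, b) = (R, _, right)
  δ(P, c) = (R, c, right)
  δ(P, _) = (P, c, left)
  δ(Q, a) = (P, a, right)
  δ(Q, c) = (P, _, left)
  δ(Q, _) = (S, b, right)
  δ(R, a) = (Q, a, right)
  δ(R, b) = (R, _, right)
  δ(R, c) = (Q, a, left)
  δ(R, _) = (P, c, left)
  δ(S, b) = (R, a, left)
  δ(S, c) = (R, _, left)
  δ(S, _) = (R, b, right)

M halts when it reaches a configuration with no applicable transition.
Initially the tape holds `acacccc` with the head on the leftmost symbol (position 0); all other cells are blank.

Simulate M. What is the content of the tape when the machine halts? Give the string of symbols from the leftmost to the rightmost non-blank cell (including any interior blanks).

acacacabba

state=P head=0 tape=[a]cacccc___   (P,a)→(P,a,right)
state=P head=1 tape=a[c]acccc___   (P,c)→(R,c,right)
state=R head=2 tape=ac[a]cccc___   (R,a)→(Q,a,right)
state=Q head=3 tape=aca[c]ccc___   (Q,c)→(P,_,left)
state=P head=2 tape=ac[a]_ccc___   (P,a)→(P,a,right)
state=P head=3 tape=aca[_]ccc___   (P,_)→(P,c,left)
state=P head=2 tape=ac[a]cccc___   (P,a)→(P,a,right)
state=P head=3 tape=aca[c]ccc___   (P,c)→(R,c,right)
state=R head=4 tape=acac[c]cc___   (R,c)→(Q,a,left)
state=Q head=3 tape=aca[c]acc___   (Q,c)→(P,_,left)
state=P head=2 tape=ac[a]_acc___   (P,a)→(P,a,right)
state=P head=3 tape=aca[_]acc___   (P,_)→(P,c,left)
state=P head=2 tape=ac[a]cacc___   (P,a)→(P,a,right)
state=P head=3 tape=aca[c]acc___   (P,c)→(R,c,right)
state=R head=4 tape=acac[a]cc___   (R,a)→(Q,a,right)
state=Q head=5 tape=acaca[c]c___   (Q,c)→(P,_,left)
state=P head=4 tape=acac[a]_c___   (P,a)→(P,a,right)
state=P head=5 tape=acaca[_]c___   (P,_)→(P,c,left)
state=P head=4 tape=acac[a]cc___   (P,a)→(P,a,right)
state=P head=5 tape=acaca[c]c___   (P,c)→(R,c,right)
state=R head=6 tape=acacac[c]___   (R,c)→(Q,a,left)
state=Q head=5 tape=acaca[c]a___   (Q,c)→(P,_,left)
state=P head=4 tape=acac[a]_a___   (P,a)→(P,a,right)
state=P head=5 tape=acaca[_]a___   (P,_)→(P,c,left)
state=P head=4 tape=acac[a]ca___   (P,a)→(P,a,right)
state=P head=5 tape=acaca[c]a___   (P,c)→(R,c,right)
state=R head=6 tape=acacac[a]___   (R,a)→(Q,a,right)
state=Q head=7 tape=acacaca[_]__   (Q,_)→(S,b,right)
state=S head=8 tape=acacacab[_]_   (S,_)→(R,b,right)
state=R head=9 tape=acacacabb[_]   (R,_)→(P,c,left)
state=P head=8 tape=acacacab[b]c   (P,b)→(R,_,right)
state=R head=9 tape=acacacab_[c]   (R,c)→(Q,a,left)
state=Q head=8 tape=acacacab[_]a   (Q,_)→(S,b,right)
state=S head=9 tape=acacacabb[a]
The non-blank tape span at halt is acacacabba.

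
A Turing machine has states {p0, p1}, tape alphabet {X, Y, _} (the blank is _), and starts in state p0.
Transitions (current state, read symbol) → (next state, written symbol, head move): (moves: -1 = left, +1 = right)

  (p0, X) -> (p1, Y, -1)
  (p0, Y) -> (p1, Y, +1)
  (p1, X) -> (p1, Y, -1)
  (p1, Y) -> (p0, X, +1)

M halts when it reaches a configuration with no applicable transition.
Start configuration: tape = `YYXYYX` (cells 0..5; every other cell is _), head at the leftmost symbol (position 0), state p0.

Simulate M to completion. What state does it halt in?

p0

state=p0 head=0 tape=[Y]YXYYX_   (p0,Y)→(p1,Y,+1)
state=p1 head=1 tape=Y[Y]XYYX_   (p1,Y)→(p0,X,+1)
state=p0 head=2 tape=YX[X]YYX_   (p0,X)→(p1,Y,-1)
state=p1 head=1 tape=Y[X]YYYX_   (p1,X)→(p1,Y,-1)
state=p1 head=0 tape=[Y]YYYYX_   (p1,Y)→(p0,X,+1)
state=p0 head=1 tape=X[Y]YYYX_   (p0,Y)→(p1,Y,+1)
state=p1 head=2 tape=XY[Y]YYX_   (p1,Y)→(p0,X,+1)
state=p0 head=3 tape=XYX[Y]YX_   (p0,Y)→(p1,Y,+1)
state=p1 head=4 tape=XYXY[Y]X_   (p1,Y)→(p0,X,+1)
state=p0 head=5 tape=XYXYX[X]_   (p0,X)→(p1,Y,-1)
state=p1 head=4 tape=XYXY[X]Y_   (p1,X)→(p1,Y,-1)
state=p1 head=3 tape=XYX[Y]YY_   (p1,Y)→(p0,X,+1)
state=p0 head=4 tape=XYXX[Y]Y_   (p0,Y)→(p1,Y,+1)
state=p1 head=5 tape=XYXXY[Y]_   (p1,Y)→(p0,X,+1)
state=p0 head=6 tape=XYXXYX[_]
No transition is defined for (p0, _); M halts in state p0.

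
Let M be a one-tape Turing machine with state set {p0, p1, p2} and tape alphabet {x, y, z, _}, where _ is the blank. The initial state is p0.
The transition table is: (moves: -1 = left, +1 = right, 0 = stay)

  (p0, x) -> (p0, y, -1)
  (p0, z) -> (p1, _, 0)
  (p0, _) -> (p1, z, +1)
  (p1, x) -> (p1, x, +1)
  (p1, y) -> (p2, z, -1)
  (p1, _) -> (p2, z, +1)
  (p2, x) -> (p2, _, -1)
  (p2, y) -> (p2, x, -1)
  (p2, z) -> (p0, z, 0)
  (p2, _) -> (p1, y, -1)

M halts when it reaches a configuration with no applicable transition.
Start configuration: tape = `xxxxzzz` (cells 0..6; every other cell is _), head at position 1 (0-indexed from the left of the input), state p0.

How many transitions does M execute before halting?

19

p0 | _x[x]xxzzz   read x → write y, move -1, go to p0
p0 | _[x]yxxzzz   read x → write y, move -1, go to p0
p0 | [_]yyxxzzz   read _ → write z, move +1, go to p1
p1 | z[y]yxxzzz   read y → write z, move -1, go to p2
p2 | [z]zyxxzzz   read z → write z, move 0, go to p0
p0 | [z]zyxxzzz   read z → write _, move 0, go to p1
p1 | [_]zyxxzzz   read _ → write z, move +1, go to p2
p2 | z[z]yxxzzz   read z → write z, move 0, go to p0
p0 | z[z]yxxzzz   read z → write _, move 0, go to p1
p1 | z[_]yxxzzz   read _ → write z, move +1, go to p2
p2 | zz[y]xxzzz   read y → write x, move -1, go to p2
p2 | z[z]xxxzzz   read z → write z, move 0, go to p0
p0 | z[z]xxxzzz   read z → write _, move 0, go to p1
p1 | z[_]xxxzzz   read _ → write z, move +1, go to p2
p2 | zz[x]xxzzz   read x → write _, move -1, go to p2
p2 | z[z]_xxzzz   read z → write z, move 0, go to p0
p0 | z[z]_xxzzz   read z → write _, move 0, go to p1
p1 | z[_]_xxzzz   read _ → write z, move +1, go to p2
p2 | zz[_]xxzzz   read _ → write y, move -1, go to p1
p1 | z[z]yxxzzz
M halts after 19 transitions.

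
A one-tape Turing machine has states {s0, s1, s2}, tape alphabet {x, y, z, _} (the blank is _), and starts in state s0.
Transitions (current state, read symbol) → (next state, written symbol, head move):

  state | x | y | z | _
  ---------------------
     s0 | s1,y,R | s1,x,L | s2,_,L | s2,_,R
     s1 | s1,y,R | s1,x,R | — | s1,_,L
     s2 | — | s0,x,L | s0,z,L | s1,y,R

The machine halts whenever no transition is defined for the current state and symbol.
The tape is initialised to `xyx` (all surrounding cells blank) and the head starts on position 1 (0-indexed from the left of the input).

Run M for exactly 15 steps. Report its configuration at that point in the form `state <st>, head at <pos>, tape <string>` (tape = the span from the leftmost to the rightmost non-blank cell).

state=s0 head=1 tape=x[y]x_   (s0,y)→(s1,x,L)
state=s1 head=0 tape=[x]xx_   (s1,x)→(s1,y,R)
state=s1 head=1 tape=y[x]x_   (s1,x)→(s1,y,R)
state=s1 head=2 tape=yy[x]_   (s1,x)→(s1,y,R)
state=s1 head=3 tape=yyy[_]   (s1,_)→(s1,_,L)
state=s1 head=2 tape=yy[y]_   (s1,y)→(s1,x,R)
state=s1 head=3 tape=yyx[_]   (s1,_)→(s1,_,L)
state=s1 head=2 tape=yy[x]_   (s1,x)→(s1,y,R)
state=s1 head=3 tape=yyy[_]   (s1,_)→(s1,_,L)
state=s1 head=2 tape=yy[y]_   (s1,y)→(s1,x,R)
state=s1 head=3 tape=yyx[_]   (s1,_)→(s1,_,L)
state=s1 head=2 tape=yy[x]_   (s1,x)→(s1,y,R)
state=s1 head=3 tape=yyy[_]   (s1,_)→(s1,_,L)
state=s1 head=2 tape=yy[y]_   (s1,y)→(s1,x,R)
state=s1 head=3 tape=yyx[_]   (s1,_)→(s1,_,L)
state=s1 head=2 tape=yy[x]_
After 15 steps: state s1, head at 2, tape yyx.

state s1, head at 2, tape yyx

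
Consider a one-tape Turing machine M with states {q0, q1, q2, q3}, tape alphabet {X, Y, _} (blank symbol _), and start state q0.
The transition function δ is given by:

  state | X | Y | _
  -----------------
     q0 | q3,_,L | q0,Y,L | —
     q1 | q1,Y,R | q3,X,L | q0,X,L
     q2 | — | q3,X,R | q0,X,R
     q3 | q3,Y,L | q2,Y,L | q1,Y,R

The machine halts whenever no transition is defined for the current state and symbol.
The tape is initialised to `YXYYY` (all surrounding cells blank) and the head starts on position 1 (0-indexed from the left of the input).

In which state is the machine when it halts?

state=q0 head=1 tape=___Y[X]YYY   (q0,X)→(q3,_,L)
state=q3 head=0 tape=___[Y]_YYY   (q3,Y)→(q2,Y,L)
state=q2 head=-1 tape=__[_]Y_YYY   (q2,_)→(q0,X,R)
state=q0 head=0 tape=__X[Y]_YYY   (q0,Y)→(q0,Y,L)
state=q0 head=-1 tape=__[X]Y_YYY   (q0,X)→(q3,_,L)
state=q3 head=-2 tape=_[_]_Y_YYY   (q3,_)→(q1,Y,R)
state=q1 head=-1 tape=_Y[_]Y_YYY   (q1,_)→(q0,X,L)
state=q0 head=-2 tape=_[Y]XY_YYY   (q0,Y)→(q0,Y,L)
state=q0 head=-3 tape=[_]YXY_YYY
No transition is defined for (q0, _); M halts in state q0.

q0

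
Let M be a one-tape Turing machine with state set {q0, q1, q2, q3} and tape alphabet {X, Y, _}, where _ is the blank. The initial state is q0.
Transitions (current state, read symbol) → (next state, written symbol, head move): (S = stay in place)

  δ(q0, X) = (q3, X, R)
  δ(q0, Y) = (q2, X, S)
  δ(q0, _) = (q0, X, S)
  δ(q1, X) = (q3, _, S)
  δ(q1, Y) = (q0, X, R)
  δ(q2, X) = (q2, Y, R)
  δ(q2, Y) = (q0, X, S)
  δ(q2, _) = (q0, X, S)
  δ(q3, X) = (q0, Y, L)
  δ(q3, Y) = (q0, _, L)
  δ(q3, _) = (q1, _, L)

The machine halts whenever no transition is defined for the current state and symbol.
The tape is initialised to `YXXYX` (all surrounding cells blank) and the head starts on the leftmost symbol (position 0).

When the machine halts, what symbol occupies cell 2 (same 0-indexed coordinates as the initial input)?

state=q0 head=0 tape=_[Y]XXYX   (q0,Y)→(q2,X,S)
state=q2 head=0 tape=_[X]XXYX   (q2,X)→(q2,Y,R)
state=q2 head=1 tape=_Y[X]XYX   (q2,X)→(q2,Y,R)
state=q2 head=2 tape=_YY[X]YX   (q2,X)→(q2,Y,R)
state=q2 head=3 tape=_YYY[Y]X   (q2,Y)→(q0,X,S)
state=q0 head=3 tape=_YYY[X]X   (q0,X)→(q3,X,R)
state=q3 head=4 tape=_YYYX[X]   (q3,X)→(q0,Y,L)
state=q0 head=3 tape=_YYY[X]Y   (q0,X)→(q3,X,R)
state=q3 head=4 tape=_YYYX[Y]   (q3,Y)→(q0,_,L)
state=q0 head=3 tape=_YYY[X]_   (q0,X)→(q3,X,R)
state=q3 head=4 tape=_YYYX[_]   (q3,_)→(q1,_,L)
state=q1 head=3 tape=_YYY[X]_   (q1,X)→(q3,_,S)
state=q3 head=3 tape=_YYY[_]_   (q3,_)→(q1,_,L)
state=q1 head=2 tape=_YY[Y]__   (q1,Y)→(q0,X,R)
state=q0 head=3 tape=_YYX[_]_   (q0,_)→(q0,X,S)
state=q0 head=3 tape=_YYX[X]_   (q0,X)→(q3,X,R)
state=q3 head=4 tape=_YYXX[_]   (q3,_)→(q1,_,L)
state=q1 head=3 tape=_YYX[X]_   (q1,X)→(q3,_,S)
state=q3 head=3 tape=_YYX[_]_   (q3,_)→(q1,_,L)
state=q1 head=2 tape=_YY[X]__   (q1,X)→(q3,_,S)
state=q3 head=2 tape=_YY[_]__   (q3,_)→(q1,_,L)
state=q1 head=1 tape=_Y[Y]___   (q1,Y)→(q0,X,R)
state=q0 head=2 tape=_YX[_]__   (q0,_)→(q0,X,S)
state=q0 head=2 tape=_YX[X]__   (q0,X)→(q3,X,R)
state=q3 head=3 tape=_YXX[_]_   (q3,_)→(q1,_,L)
state=q1 head=2 tape=_YX[X]__   (q1,X)→(q3,_,S)
state=q3 head=2 tape=_YX[_]__   (q3,_)→(q1,_,L)
state=q1 head=1 tape=_Y[X]___   (q1,X)→(q3,_,S)
state=q3 head=1 tape=_Y[_]___   (q3,_)→(q1,_,L)
state=q1 head=0 tape=_[Y]____   (q1,Y)→(q0,X,R)
state=q0 head=1 tape=_X[_]___   (q0,_)→(q0,X,S)
state=q0 head=1 tape=_X[X]___   (q0,X)→(q3,X,R)
state=q3 head=2 tape=_XX[_]__   (q3,_)→(q1,_,L)
state=q1 head=1 tape=_X[X]___   (q1,X)→(q3,_,S)
state=q3 head=1 tape=_X[_]___   (q3,_)→(q1,_,L)
state=q1 head=0 tape=_[X]____   (q1,X)→(q3,_,S)
state=q3 head=0 tape=_[_]____   (q3,_)→(q1,_,L)
state=q1 head=-1 tape=[_]_____
Cell 2 holds _ when M halts.

_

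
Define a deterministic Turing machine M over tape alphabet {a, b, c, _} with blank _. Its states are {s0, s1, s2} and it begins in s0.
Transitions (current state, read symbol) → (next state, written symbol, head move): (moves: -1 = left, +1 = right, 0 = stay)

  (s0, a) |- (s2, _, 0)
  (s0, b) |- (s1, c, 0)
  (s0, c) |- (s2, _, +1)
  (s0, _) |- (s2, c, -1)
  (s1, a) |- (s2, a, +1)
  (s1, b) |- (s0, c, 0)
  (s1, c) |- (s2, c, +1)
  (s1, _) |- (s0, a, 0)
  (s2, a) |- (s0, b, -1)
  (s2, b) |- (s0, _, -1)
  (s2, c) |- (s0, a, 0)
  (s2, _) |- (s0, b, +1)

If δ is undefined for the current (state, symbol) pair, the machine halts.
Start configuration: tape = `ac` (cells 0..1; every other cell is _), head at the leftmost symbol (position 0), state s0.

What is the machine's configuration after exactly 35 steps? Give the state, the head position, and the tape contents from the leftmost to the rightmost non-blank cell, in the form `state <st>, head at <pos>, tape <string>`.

s0 | ____[a]c_____   read a → write _, move 0, go to s2
s2 | ____[_]c_____   read _ → write b, move +1, go to s0
s0 | ____b[c]_____   read c → write _, move +1, go to s2
s2 | ____b_[_]____   read _ → write b, move +1, go to s0
s0 | ____b_b[_]___   read _ → write c, move -1, go to s2
s2 | ____b_[b]c___   read b → write _, move -1, go to s0
s0 | ____b[_]_c___   read _ → write c, move -1, go to s2
s2 | ____[b]c_c___   read b → write _, move -1, go to s0
s0 | ___[_]_c_c___   read _ → write c, move -1, go to s2
s2 | __[_]c_c_c___   read _ → write b, move +1, go to s0
s0 | __b[c]_c_c___   read c → write _, move +1, go to s2
s2 | __b_[_]c_c___   read _ → write b, move +1, go to s0
s0 | __b_b[c]_c___   read c → write _, move +1, go to s2
s2 | __b_b_[_]c___   read _ → write b, move +1, go to s0
s0 | __b_b_b[c]___   read c → write _, move +1, go to s2
s2 | __b_b_b_[_]__   read _ → write b, move +1, go to s0
s0 | __b_b_b_b[_]_   read _ → write c, move -1, go to s2
s2 | __b_b_b_[b]c_   read b → write _, move -1, go to s0
s0 | __b_b_b[_]_c_   read _ → write c, move -1, go to s2
s2 | __b_b_[b]c_c_   read b → write _, move -1, go to s0
s0 | __b_b[_]_c_c_   read _ → write c, move -1, go to s2
s2 | __b_[b]c_c_c_   read b → write _, move -1, go to s0
s0 | __b[_]_c_c_c_   read _ → write c, move -1, go to s2
s2 | __[b]c_c_c_c_   read b → write _, move -1, go to s0
s0 | _[_]_c_c_c_c_   read _ → write c, move -1, go to s2
s2 | [_]c_c_c_c_c_   read _ → write b, move +1, go to s0
s0 | b[c]_c_c_c_c_   read c → write _, move +1, go to s2
s2 | b_[_]c_c_c_c_   read _ → write b, move +1, go to s0
s0 | b_b[c]_c_c_c_   read c → write _, move +1, go to s2
s2 | b_b_[_]c_c_c_   read _ → write b, move +1, go to s0
s0 | b_b_b[c]_c_c_   read c → write _, move +1, go to s2
s2 | b_b_b_[_]c_c_   read _ → write b, move +1, go to s0
s0 | b_b_b_b[c]_c_   read c → write _, move +1, go to s2
s2 | b_b_b_b_[_]c_   read _ → write b, move +1, go to s0
s0 | b_b_b_b_b[c]_   read c → write _, move +1, go to s2
s2 | b_b_b_b_b_[_]
After 35 steps: state s2, head at 6, tape b_b_b_b_b.

state s2, head at 6, tape b_b_b_b_b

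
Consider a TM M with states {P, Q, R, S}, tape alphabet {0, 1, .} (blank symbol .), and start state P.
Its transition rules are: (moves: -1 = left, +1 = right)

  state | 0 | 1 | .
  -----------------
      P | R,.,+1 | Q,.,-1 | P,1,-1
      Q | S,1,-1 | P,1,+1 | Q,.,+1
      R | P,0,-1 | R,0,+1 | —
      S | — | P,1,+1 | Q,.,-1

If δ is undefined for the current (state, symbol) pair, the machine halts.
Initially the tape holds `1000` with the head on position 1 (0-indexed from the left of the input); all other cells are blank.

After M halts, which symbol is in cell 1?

state=P head=1 tape=.1[0]00.   (P,0)→(R,.,+1)
state=R head=2 tape=.1.[0]0.   (R,0)→(P,0,-1)
state=P head=1 tape=.1[.]00.   (P,.)→(P,1,-1)
state=P head=0 tape=.[1]100.   (P,1)→(Q,.,-1)
state=Q head=-1 tape=[.].100.   (Q,.)→(Q,.,+1)
state=Q head=0 tape=.[.]100.   (Q,.)→(Q,.,+1)
state=Q head=1 tape=..[1]00.   (Q,1)→(P,1,+1)
state=P head=2 tape=..1[0]0.   (P,0)→(R,.,+1)
state=R head=3 tape=..1.[0].   (R,0)→(P,0,-1)
state=P head=2 tape=..1[.]0.   (P,.)→(P,1,-1)
state=P head=1 tape=..[1]10.   (P,1)→(Q,.,-1)
state=Q head=0 tape=.[.].10.   (Q,.)→(Q,.,+1)
state=Q head=1 tape=..[.]10.   (Q,.)→(Q,.,+1)
state=Q head=2 tape=...[1]0.   (Q,1)→(P,1,+1)
state=P head=3 tape=...1[0].   (P,0)→(R,.,+1)
state=R head=4 tape=...1.[.]
Cell 1 holds . when M halts.

.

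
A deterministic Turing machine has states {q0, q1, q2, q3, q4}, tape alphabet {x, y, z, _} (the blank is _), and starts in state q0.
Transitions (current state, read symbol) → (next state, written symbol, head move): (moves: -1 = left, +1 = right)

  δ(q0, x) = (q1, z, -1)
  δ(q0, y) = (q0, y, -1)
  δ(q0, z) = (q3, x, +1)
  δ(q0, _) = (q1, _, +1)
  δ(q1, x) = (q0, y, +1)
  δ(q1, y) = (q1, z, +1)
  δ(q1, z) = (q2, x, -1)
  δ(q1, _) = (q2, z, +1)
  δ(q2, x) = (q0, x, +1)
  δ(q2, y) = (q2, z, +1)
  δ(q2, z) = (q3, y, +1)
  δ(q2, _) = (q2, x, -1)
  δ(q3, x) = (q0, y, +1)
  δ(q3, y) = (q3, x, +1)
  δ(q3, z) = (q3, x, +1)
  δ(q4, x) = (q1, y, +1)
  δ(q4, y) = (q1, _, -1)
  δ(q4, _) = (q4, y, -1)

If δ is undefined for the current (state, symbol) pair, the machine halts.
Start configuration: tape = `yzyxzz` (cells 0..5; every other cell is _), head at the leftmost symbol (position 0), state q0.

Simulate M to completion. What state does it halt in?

state=q0 head=0 tape=_[y]zyxzz_   (q0,y)→(q0,y,-1)
state=q0 head=-1 tape=[_]yzyxzz_   (q0,_)→(q1,_,+1)
state=q1 head=0 tape=_[y]zyxzz_   (q1,y)→(q1,z,+1)
state=q1 head=1 tape=_z[z]yxzz_   (q1,z)→(q2,x,-1)
state=q2 head=0 tape=_[z]xyxzz_   (q2,z)→(q3,y,+1)
state=q3 head=1 tape=_y[x]yxzz_   (q3,x)→(q0,y,+1)
state=q0 head=2 tape=_yy[y]xzz_   (q0,y)→(q0,y,-1)
state=q0 head=1 tape=_y[y]yxzz_   (q0,y)→(q0,y,-1)
state=q0 head=0 tape=_[y]yyxzz_   (q0,y)→(q0,y,-1)
state=q0 head=-1 tape=[_]yyyxzz_   (q0,_)→(q1,_,+1)
state=q1 head=0 tape=_[y]yyxzz_   (q1,y)→(q1,z,+1)
state=q1 head=1 tape=_z[y]yxzz_   (q1,y)→(q1,z,+1)
state=q1 head=2 tape=_zz[y]xzz_   (q1,y)→(q1,z,+1)
state=q1 head=3 tape=_zzz[x]zz_   (q1,x)→(q0,y,+1)
state=q0 head=4 tape=_zzzy[z]z_   (q0,z)→(q3,x,+1)
state=q3 head=5 tape=_zzzyx[z]_   (q3,z)→(q3,x,+1)
state=q3 head=6 tape=_zzzyxx[_]
No transition is defined for (q3, _); M halts in state q3.

q3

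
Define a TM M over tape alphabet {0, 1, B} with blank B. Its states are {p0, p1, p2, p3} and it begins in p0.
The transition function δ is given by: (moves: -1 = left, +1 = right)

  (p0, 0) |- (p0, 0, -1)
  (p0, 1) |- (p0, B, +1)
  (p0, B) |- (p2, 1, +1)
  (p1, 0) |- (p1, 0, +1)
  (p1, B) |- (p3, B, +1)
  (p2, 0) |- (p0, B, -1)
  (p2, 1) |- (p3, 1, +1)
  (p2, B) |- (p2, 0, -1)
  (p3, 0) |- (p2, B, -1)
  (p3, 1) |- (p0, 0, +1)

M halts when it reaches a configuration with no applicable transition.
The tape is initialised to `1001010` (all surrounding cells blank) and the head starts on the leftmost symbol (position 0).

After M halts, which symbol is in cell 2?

1

p0 | [1]001010   read 1 → write B, move +1, go to p0
p0 | B[0]01010   read 0 → write 0, move -1, go to p0
p0 | [B]001010   read B → write 1, move +1, go to p2
p2 | 1[0]01010   read 0 → write B, move -1, go to p0
p0 | [1]B01010   read 1 → write B, move +1, go to p0
p0 | B[B]01010   read B → write 1, move +1, go to p2
p2 | B1[0]1010   read 0 → write B, move -1, go to p0
p0 | B[1]B1010   read 1 → write B, move +1, go to p0
p0 | BB[B]1010   read B → write 1, move +1, go to p2
p2 | BB1[1]010   read 1 → write 1, move +1, go to p3
p3 | BB11[0]10   read 0 → write B, move -1, go to p2
p2 | BB1[1]B10   read 1 → write 1, move +1, go to p3
p3 | BB11[B]10
Cell 2 holds 1 when M halts.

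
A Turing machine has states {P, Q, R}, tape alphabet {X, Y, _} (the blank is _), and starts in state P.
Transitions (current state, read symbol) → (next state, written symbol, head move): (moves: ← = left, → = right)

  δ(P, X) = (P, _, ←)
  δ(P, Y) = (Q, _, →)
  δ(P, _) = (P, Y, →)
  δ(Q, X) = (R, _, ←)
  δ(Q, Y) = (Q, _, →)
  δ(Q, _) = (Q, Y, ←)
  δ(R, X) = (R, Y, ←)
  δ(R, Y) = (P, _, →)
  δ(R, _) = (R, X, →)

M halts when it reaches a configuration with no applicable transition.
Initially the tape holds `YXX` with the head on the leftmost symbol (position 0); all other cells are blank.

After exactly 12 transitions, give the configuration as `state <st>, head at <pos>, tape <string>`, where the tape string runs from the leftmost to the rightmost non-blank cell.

state Q, head at 2, tape X___Y

state=P head=0 tape=_[Y]XX_   (P,Y)→(Q,_,→)
state=Q head=1 tape=__[X]X_   (Q,X)→(R,_,←)
state=R head=0 tape=_[_]_X_   (R,_)→(R,X,→)
state=R head=1 tape=_X[_]X_   (R,_)→(R,X,→)
state=R head=2 tape=_XX[X]_   (R,X)→(R,Y,←)
state=R head=1 tape=_X[X]Y_   (R,X)→(R,Y,←)
state=R head=0 tape=_[X]YY_   (R,X)→(R,Y,←)
state=R head=-1 tape=[_]YYY_   (R,_)→(R,X,→)
state=R head=0 tape=X[Y]YY_   (R,Y)→(P,_,→)
state=P head=1 tape=X_[Y]Y_   (P,Y)→(Q,_,→)
state=Q head=2 tape=X__[Y]_   (Q,Y)→(Q,_,→)
state=Q head=3 tape=X___[_]   (Q,_)→(Q,Y,←)
state=Q head=2 tape=X__[_]Y
After 12 steps: state Q, head at 2, tape X___Y.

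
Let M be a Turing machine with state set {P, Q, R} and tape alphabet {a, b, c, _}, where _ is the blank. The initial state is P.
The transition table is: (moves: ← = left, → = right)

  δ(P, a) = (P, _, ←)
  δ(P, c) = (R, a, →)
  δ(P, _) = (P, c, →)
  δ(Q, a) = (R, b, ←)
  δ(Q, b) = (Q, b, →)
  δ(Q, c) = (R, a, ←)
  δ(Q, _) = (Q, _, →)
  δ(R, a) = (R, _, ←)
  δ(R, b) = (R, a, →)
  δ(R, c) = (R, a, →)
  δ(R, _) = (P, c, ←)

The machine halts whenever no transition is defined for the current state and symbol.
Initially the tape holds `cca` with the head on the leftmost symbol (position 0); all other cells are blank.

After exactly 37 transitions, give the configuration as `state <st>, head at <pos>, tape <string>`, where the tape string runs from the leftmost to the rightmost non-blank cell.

state=P head=0 tape=____[c]ca   (P,c)→(R,a,→)
state=R head=1 tape=____a[c]a   (R,c)→(R,a,→)
state=R head=2 tape=____aa[a]   (R,a)→(R,_,←)
state=R head=1 tape=____a[a]_   (R,a)→(R,_,←)
state=R head=0 tape=____[a]__   (R,a)→(R,_,←)
state=R head=-1 tape=___[_]___   (R,_)→(P,c,←)
state=P head=-2 tape=__[_]c___   (P,_)→(P,c,→)
state=P head=-1 tape=__c[c]___   (P,c)→(R,a,→)
state=R head=0 tape=__ca[_]__   (R,_)→(P,c,←)
state=P head=-1 tape=__c[a]c__   (P,a)→(P,_,←)
state=P head=-2 tape=__[c]_c__   (P,c)→(R,a,→)
state=R head=-1 tape=__a[_]c__   (R,_)→(P,c,←)
state=P head=-2 tape=__[a]cc__   (P,a)→(P,_,←)
state=P head=-3 tape=_[_]_cc__   (P,_)→(P,c,→)
state=P head=-2 tape=_c[_]cc__   (P,_)→(P,c,→)
state=P head=-1 tape=_cc[c]c__   (P,c)→(R,a,→)
state=R head=0 tape=_cca[c]__   (R,c)→(R,a,→)
state=R head=1 tape=_ccaa[_]_   (R,_)→(P,c,←)
state=P head=0 tape=_cca[a]c_   (P,a)→(P,_,←)
state=P head=-1 tape=_cc[a]_c_   (P,a)→(P,_,←)
state=P head=-2 tape=_c[c]__c_   (P,c)→(R,a,→)
state=R head=-1 tape=_ca[_]_c_   (R,_)→(P,c,←)
state=P head=-2 tape=_c[a]c_c_   (P,a)→(P,_,←)
state=P head=-3 tape=_[c]_c_c_   (P,c)→(R,a,→)
state=R head=-2 tape=_a[_]c_c_   (R,_)→(P,c,←)
state=P head=-3 tape=_[a]cc_c_   (P,a)→(P,_,←)
state=P head=-4 tape=[_]_cc_c_   (P,_)→(P,c,→)
state=P head=-3 tape=c[_]cc_c_   (P,_)→(P,c,→)
state=P head=-2 tape=cc[c]c_c_   (P,c)→(R,a,→)
state=R head=-1 tape=cca[c]_c_   (R,c)→(R,a,→)
state=R head=0 tape=ccaa[_]c_   (R,_)→(P,c,←)
state=P head=-1 tape=cca[a]cc_   (P,a)→(P,_,←)
state=P head=-2 tape=cc[a]_cc_   (P,a)→(P,_,←)
state=P head=-3 tape=c[c]__cc_   (P,c)→(R,a,→)
state=R head=-2 tape=ca[_]_cc_   (R,_)→(P,c,←)
state=P head=-3 tape=c[a]c_cc_   (P,a)→(P,_,←)
state=P head=-4 tape=[c]_c_cc_   (P,c)→(R,a,→)
state=R head=-3 tape=a[_]c_cc_
After 37 steps: state R, head at -3, tape a_c_cc.

state R, head at -3, tape a_c_cc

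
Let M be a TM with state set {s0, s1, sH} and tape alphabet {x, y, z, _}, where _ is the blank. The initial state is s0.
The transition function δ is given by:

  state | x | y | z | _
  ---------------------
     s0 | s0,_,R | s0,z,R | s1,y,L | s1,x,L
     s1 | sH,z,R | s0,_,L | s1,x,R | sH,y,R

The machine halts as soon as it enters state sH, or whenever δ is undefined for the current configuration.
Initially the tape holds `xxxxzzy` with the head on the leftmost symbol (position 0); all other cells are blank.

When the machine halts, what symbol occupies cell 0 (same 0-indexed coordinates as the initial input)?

s0 | [x]xxxzzy   read x → write _, move R, go to s0
s0 | _[x]xxzzy   read x → write _, move R, go to s0
s0 | __[x]xzzy   read x → write _, move R, go to s0
s0 | ___[x]zzy   read x → write _, move R, go to s0
s0 | ____[z]zy   read z → write y, move L, go to s1
s1 | ___[_]yzy   read _ → write y, move R, go to sH
sH | ___y[y]zy
Cell 0 holds _ when M halts.

_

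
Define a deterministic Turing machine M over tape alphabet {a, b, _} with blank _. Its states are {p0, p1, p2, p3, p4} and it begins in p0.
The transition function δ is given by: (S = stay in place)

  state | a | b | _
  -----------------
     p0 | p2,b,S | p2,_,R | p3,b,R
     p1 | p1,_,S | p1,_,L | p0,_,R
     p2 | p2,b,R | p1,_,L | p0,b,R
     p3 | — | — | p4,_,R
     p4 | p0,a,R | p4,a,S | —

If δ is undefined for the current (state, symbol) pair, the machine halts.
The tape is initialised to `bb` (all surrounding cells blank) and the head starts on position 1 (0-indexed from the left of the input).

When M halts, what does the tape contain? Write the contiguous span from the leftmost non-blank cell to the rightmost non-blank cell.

p0 | b[b]____   read b → write _, move R, go to p2
p2 | b_[_]___   read _ → write b, move R, go to p0
p0 | b_b[_]__   read _ → write b, move R, go to p3
p3 | b_bb[_]_   read _ → write _, move R, go to p4
p4 | b_bb_[_]
The non-blank tape span at halt is b_bb.

b_bb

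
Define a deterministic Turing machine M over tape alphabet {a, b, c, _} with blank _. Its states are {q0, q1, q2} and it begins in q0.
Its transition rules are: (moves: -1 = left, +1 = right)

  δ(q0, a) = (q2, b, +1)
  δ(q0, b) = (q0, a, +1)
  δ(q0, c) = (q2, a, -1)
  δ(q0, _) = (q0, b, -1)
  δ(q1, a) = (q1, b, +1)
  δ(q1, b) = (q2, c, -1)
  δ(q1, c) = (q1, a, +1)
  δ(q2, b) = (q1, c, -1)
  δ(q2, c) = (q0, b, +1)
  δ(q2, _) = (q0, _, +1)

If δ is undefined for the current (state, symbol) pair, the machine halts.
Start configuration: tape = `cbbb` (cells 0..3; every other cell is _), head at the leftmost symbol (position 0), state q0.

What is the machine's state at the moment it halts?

q0 | _[c]bbb_   read c → write a, move -1, go to q2
q2 | [_]abbb_   read _ → write _, move +1, go to q0
q0 | _[a]bbb_   read a → write b, move +1, go to q2
q2 | _b[b]bb_   read b → write c, move -1, go to q1
q1 | _[b]cbb_   read b → write c, move -1, go to q2
q2 | [_]ccbb_   read _ → write _, move +1, go to q0
q0 | _[c]cbb_   read c → write a, move -1, go to q2
q2 | [_]acbb_   read _ → write _, move +1, go to q0
q0 | _[a]cbb_   read a → write b, move +1, go to q2
q2 | _b[c]bb_   read c → write b, move +1, go to q0
q0 | _bb[b]b_   read b → write a, move +1, go to q0
q0 | _bba[b]_   read b → write a, move +1, go to q0
q0 | _bbaa[_]   read _ → write b, move -1, go to q0
q0 | _bba[a]b   read a → write b, move +1, go to q2
q2 | _bbab[b]   read b → write c, move -1, go to q1
q1 | _bba[b]c   read b → write c, move -1, go to q2
q2 | _bb[a]cc
No transition is defined for (q2, a); M halts in state q2.

q2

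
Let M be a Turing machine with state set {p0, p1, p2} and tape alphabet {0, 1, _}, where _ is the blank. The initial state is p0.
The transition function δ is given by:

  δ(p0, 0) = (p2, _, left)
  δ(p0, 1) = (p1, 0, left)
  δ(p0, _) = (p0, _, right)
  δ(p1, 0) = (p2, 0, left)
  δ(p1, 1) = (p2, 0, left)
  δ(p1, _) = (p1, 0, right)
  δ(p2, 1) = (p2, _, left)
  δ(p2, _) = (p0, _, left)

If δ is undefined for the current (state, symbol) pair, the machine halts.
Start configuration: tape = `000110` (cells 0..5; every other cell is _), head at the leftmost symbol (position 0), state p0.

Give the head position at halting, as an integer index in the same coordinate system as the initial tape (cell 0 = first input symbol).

2

state=p0 head=0 tape=__[0]00110   (p0,0)→(p2,_,left)
state=p2 head=-1 tape=_[_]_00110   (p2,_)→(p0,_,left)
state=p0 head=-2 tape=[_]__00110   (p0,_)→(p0,_,right)
state=p0 head=-1 tape=_[_]_00110   (p0,_)→(p0,_,right)
state=p0 head=0 tape=__[_]00110   (p0,_)→(p0,_,right)
state=p0 head=1 tape=___[0]0110   (p0,0)→(p2,_,left)
state=p2 head=0 tape=__[_]_0110   (p2,_)→(p0,_,left)
state=p0 head=-1 tape=_[_]__0110   (p0,_)→(p0,_,right)
state=p0 head=0 tape=__[_]_0110   (p0,_)→(p0,_,right)
state=p0 head=1 tape=___[_]0110   (p0,_)→(p0,_,right)
state=p0 head=2 tape=____[0]110   (p0,0)→(p2,_,left)
state=p2 head=1 tape=___[_]_110   (p2,_)→(p0,_,left)
state=p0 head=0 tape=__[_]__110   (p0,_)→(p0,_,right)
state=p0 head=1 tape=___[_]_110   (p0,_)→(p0,_,right)
state=p0 head=2 tape=____[_]110   (p0,_)→(p0,_,right)
state=p0 head=3 tape=_____[1]10   (p0,1)→(p1,0,left)
state=p1 head=2 tape=____[_]010   (p1,_)→(p1,0,right)
state=p1 head=3 tape=____0[0]10   (p1,0)→(p2,0,left)
state=p2 head=2 tape=____[0]010
At halt the head is at cell 2.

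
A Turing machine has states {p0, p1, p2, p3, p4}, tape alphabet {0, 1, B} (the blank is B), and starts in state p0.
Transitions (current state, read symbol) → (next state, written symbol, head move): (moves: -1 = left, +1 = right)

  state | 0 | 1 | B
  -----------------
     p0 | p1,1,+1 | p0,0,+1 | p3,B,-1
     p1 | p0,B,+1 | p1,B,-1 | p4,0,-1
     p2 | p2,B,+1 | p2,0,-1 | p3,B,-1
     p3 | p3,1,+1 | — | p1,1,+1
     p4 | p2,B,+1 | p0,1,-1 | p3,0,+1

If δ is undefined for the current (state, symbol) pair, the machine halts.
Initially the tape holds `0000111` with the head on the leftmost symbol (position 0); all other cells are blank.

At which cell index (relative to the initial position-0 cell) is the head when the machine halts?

2

state=p0 head=0 tape=[0]000111BBB   (p0,0)→(p1,1,+1)
state=p1 head=1 tape=1[0]00111BBB   (p1,0)→(p0,B,+1)
state=p0 head=2 tape=1B[0]0111BBB   (p0,0)→(p1,1,+1)
state=p1 head=3 tape=1B1[0]111BBB   (p1,0)→(p0,B,+1)
state=p0 head=4 tape=1B1B[1]11BBB   (p0,1)→(p0,0,+1)
state=p0 head=5 tape=1B1B0[1]1BBB   (p0,1)→(p0,0,+1)
state=p0 head=6 tape=1B1B00[1]BBB   (p0,1)→(p0,0,+1)
state=p0 head=7 tape=1B1B000[B]BB   (p0,B)→(p3,B,-1)
state=p3 head=6 tape=1B1B00[0]BBB   (p3,0)→(p3,1,+1)
state=p3 head=7 tape=1B1B001[B]BB   (p3,B)→(p1,1,+1)
state=p1 head=8 tape=1B1B0011[B]B   (p1,B)→(p4,0,-1)
state=p4 head=7 tape=1B1B001[1]0B   (p4,1)→(p0,1,-1)
state=p0 head=6 tape=1B1B00[1]10B   (p0,1)→(p0,0,+1)
state=p0 head=7 tape=1B1B000[1]0B   (p0,1)→(p0,0,+1)
state=p0 head=8 tape=1B1B0000[0]B   (p0,0)→(p1,1,+1)
state=p1 head=9 tape=1B1B00001[B]   (p1,B)→(p4,0,-1)
state=p4 head=8 tape=1B1B0000[1]0   (p4,1)→(p0,1,-1)
state=p0 head=7 tape=1B1B000[0]10   (p0,0)→(p1,1,+1)
state=p1 head=8 tape=1B1B0001[1]0   (p1,1)→(p1,B,-1)
state=p1 head=7 tape=1B1B000[1]B0   (p1,1)→(p1,B,-1)
state=p1 head=6 tape=1B1B00[0]BB0   (p1,0)→(p0,B,+1)
state=p0 head=7 tape=1B1B00B[B]B0   (p0,B)→(p3,B,-1)
state=p3 head=6 tape=1B1B00[B]BB0   (p3,B)→(p1,1,+1)
state=p1 head=7 tape=1B1B001[B]B0   (p1,B)→(p4,0,-1)
state=p4 head=6 tape=1B1B00[1]0B0   (p4,1)→(p0,1,-1)
state=p0 head=5 tape=1B1B0[0]10B0   (p0,0)→(p1,1,+1)
state=p1 head=6 tape=1B1B01[1]0B0   (p1,1)→(p1,B,-1)
state=p1 head=5 tape=1B1B0[1]B0B0   (p1,1)→(p1,B,-1)
state=p1 head=4 tape=1B1B[0]BB0B0   (p1,0)→(p0,B,+1)
state=p0 head=5 tape=1B1BB[B]B0B0   (p0,B)→(p3,B,-1)
state=p3 head=4 tape=1B1B[B]BB0B0   (p3,B)→(p1,1,+1)
state=p1 head=5 tape=1B1B1[B]B0B0   (p1,B)→(p4,0,-1)
state=p4 head=4 tape=1B1B[1]0B0B0   (p4,1)→(p0,1,-1)
state=p0 head=3 tape=1B1[B]10B0B0   (p0,B)→(p3,B,-1)
state=p3 head=2 tape=1B[1]B10B0B0
At halt the head is at cell 2.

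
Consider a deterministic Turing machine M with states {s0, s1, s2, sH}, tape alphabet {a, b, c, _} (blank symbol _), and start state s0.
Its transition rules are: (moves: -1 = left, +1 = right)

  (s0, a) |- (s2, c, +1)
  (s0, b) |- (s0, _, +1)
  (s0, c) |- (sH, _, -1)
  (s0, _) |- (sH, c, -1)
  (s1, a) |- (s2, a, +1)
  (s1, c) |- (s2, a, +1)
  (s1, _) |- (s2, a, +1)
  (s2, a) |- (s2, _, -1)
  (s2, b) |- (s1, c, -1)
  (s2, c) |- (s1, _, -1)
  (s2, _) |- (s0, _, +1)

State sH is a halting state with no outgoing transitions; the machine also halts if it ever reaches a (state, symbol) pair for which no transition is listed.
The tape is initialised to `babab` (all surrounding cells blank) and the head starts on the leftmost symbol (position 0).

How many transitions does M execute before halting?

14

s0 | [b]abab_   read b → write _, move +1, go to s0
s0 | _[a]bab_   read a → write c, move +1, go to s2
s2 | _c[b]ab_   read b → write c, move -1, go to s1
s1 | _[c]cab_   read c → write a, move +1, go to s2
s2 | _a[c]ab_   read c → write _, move -1, go to s1
s1 | _[a]_ab_   read a → write a, move +1, go to s2
s2 | _a[_]ab_   read _ → write _, move +1, go to s0
s0 | _a_[a]b_   read a → write c, move +1, go to s2
s2 | _a_c[b]_   read b → write c, move -1, go to s1
s1 | _a_[c]c_   read c → write a, move +1, go to s2
s2 | _a_a[c]_   read c → write _, move -1, go to s1
s1 | _a_[a]__   read a → write a, move +1, go to s2
s2 | _a_a[_]_   read _ → write _, move +1, go to s0
s0 | _a_a_[_]   read _ → write c, move -1, go to sH
sH | _a_a[_]c
M halts after 14 transitions.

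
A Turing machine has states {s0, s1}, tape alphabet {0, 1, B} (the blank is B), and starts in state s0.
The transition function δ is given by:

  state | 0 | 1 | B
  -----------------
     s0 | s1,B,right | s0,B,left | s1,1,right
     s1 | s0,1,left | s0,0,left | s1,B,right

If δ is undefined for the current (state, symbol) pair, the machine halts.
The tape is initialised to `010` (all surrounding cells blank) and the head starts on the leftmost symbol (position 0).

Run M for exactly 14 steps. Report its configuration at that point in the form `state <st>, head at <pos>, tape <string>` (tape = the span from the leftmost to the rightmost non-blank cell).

s0 | BB[0]10   read 0 → write B, move right, go to s1
s1 | BBB[1]0   read 1 → write 0, move left, go to s0
s0 | BB[B]00   read B → write 1, move right, go to s1
s1 | BB1[0]0   read 0 → write 1, move left, go to s0
s0 | BB[1]10   read 1 → write B, move left, go to s0
s0 | B[B]B10   read B → write 1, move right, go to s1
s1 | B1[B]10   read B → write B, move right, go to s1
s1 | B1B[1]0   read 1 → write 0, move left, go to s0
s0 | B1[B]00   read B → write 1, move right, go to s1
s1 | B11[0]0   read 0 → write 1, move left, go to s0
s0 | B1[1]10   read 1 → write B, move left, go to s0
s0 | B[1]B10   read 1 → write B, move left, go to s0
s0 | [B]BB10   read B → write 1, move right, go to s1
s1 | 1[B]B10   read B → write B, move right, go to s1
s1 | 1B[B]10
After 14 steps: state s1, head at 0, tape 1BB10.

state s1, head at 0, tape 1BB10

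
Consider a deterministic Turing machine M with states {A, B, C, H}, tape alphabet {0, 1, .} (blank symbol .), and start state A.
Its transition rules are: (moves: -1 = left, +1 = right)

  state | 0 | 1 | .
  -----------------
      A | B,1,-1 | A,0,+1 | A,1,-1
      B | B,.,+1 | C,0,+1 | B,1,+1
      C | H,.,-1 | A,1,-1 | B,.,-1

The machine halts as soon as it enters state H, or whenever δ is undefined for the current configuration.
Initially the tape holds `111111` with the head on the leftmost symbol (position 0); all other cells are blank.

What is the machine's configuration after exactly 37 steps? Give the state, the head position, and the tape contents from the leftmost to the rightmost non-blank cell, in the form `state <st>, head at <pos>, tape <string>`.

A | [1]11111.   read 1 → write 0, move +1, go to A
A | 0[1]1111.   read 1 → write 0, move +1, go to A
A | 00[1]111.   read 1 → write 0, move +1, go to A
A | 000[1]11.   read 1 → write 0, move +1, go to A
A | 0000[1]1.   read 1 → write 0, move +1, go to A
A | 00000[1].   read 1 → write 0, move +1, go to A
A | 000000[.]   read . → write 1, move -1, go to A
A | 00000[0]1   read 0 → write 1, move -1, go to B
B | 0000[0]11   read 0 → write ., move +1, go to B
B | 0000.[1]1   read 1 → write 0, move +1, go to C
C | 0000.0[1]   read 1 → write 1, move -1, go to A
A | 0000.[0]1   read 0 → write 1, move -1, go to B
B | 0000[.]11   read . → write 1, move +1, go to B
B | 00001[1]1   read 1 → write 0, move +1, go to C
C | 000010[1]   read 1 → write 1, move -1, go to A
A | 00001[0]1   read 0 → write 1, move -1, go to B
B | 0000[1]11   read 1 → write 0, move +1, go to C
C | 00000[1]1   read 1 → write 1, move -1, go to A
A | 0000[0]11   read 0 → write 1, move -1, go to B
B | 000[0]111   read 0 → write ., move +1, go to B
B | 000.[1]11   read 1 → write 0, move +1, go to C
C | 000.0[1]1   read 1 → write 1, move -1, go to A
A | 000.[0]11   read 0 → write 1, move -1, go to B
B | 000[.]111   read . → write 1, move +1, go to B
B | 0001[1]11   read 1 → write 0, move +1, go to C
C | 00010[1]1   read 1 → write 1, move -1, go to A
A | 0001[0]11   read 0 → write 1, move -1, go to B
B | 000[1]111   read 1 → write 0, move +1, go to C
C | 0000[1]11   read 1 → write 1, move -1, go to A
A | 000[0]111   read 0 → write 1, move -1, go to B
B | 00[0]1111   read 0 → write ., move +1, go to B
B | 00.[1]111   read 1 → write 0, move +1, go to C
C | 00.0[1]11   read 1 → write 1, move -1, go to A
A | 00.[0]111   read 0 → write 1, move -1, go to B
B | 00[.]1111   read . → write 1, move +1, go to B
B | 001[1]111   read 1 → write 0, move +1, go to C
C | 0010[1]11   read 1 → write 1, move -1, go to A
A | 001[0]111
After 37 steps: state A, head at 3, tape 0010111.

state A, head at 3, tape 0010111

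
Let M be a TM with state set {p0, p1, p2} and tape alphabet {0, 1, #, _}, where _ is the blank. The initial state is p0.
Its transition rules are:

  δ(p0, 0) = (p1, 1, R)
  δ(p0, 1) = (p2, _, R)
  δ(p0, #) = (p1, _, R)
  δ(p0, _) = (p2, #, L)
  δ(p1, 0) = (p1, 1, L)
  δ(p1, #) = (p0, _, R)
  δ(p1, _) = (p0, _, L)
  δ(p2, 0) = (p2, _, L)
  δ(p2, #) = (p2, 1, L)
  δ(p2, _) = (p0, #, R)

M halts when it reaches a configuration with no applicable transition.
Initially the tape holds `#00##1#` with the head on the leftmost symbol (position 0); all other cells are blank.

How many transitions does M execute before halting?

p0 | ___[#]00##1#   read # → write _, move R, go to p1
p1 | ____[0]0##1#   read 0 → write 1, move L, go to p1
p1 | ___[_]10##1#   read _ → write _, move L, go to p0
p0 | __[_]_10##1#   read _ → write #, move L, go to p2
p2 | _[_]#_10##1#   read _ → write #, move R, go to p0
p0 | _#[#]_10##1#   read # → write _, move R, go to p1
p1 | _#_[_]10##1#   read _ → write _, move L, go to p0
p0 | _#[_]_10##1#   read _ → write #, move L, go to p2
p2 | _[#]#_10##1#   read # → write 1, move L, go to p2
p2 | [_]1#_10##1#   read _ → write #, move R, go to p0
p0 | #[1]#_10##1#   read 1 → write _, move R, go to p2
p2 | #_[#]_10##1#   read # → write 1, move L, go to p2
p2 | #[_]1_10##1#   read _ → write #, move R, go to p0
p0 | ##[1]_10##1#   read 1 → write _, move R, go to p2
p2 | ##_[_]10##1#   read _ → write #, move R, go to p0
p0 | ##_#[1]0##1#   read 1 → write _, move R, go to p2
p2 | ##_#_[0]##1#   read 0 → write _, move L, go to p2
p2 | ##_#[_]_##1#   read _ → write #, move R, go to p0
p0 | ##_##[_]##1#   read _ → write #, move L, go to p2
p2 | ##_#[#]###1#   read # → write 1, move L, go to p2
p2 | ##_[#]1###1#   read # → write 1, move L, go to p2
p2 | ##[_]11###1#   read _ → write #, move R, go to p0
p0 | ###[1]1###1#   read 1 → write _, move R, go to p2
p2 | ###_[1]###1#
M halts after 23 transitions.

23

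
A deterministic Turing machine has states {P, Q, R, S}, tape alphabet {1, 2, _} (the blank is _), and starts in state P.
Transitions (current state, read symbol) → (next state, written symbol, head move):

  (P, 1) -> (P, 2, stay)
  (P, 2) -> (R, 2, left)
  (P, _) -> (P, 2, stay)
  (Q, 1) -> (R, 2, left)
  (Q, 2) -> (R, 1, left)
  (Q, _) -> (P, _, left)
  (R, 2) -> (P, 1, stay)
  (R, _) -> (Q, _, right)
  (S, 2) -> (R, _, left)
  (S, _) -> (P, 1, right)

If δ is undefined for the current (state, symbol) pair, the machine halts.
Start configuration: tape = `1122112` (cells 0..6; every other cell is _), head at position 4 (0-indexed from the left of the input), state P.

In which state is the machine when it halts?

R

P | 1122[1]12   read 1 → write 2, move stay, go to P
P | 1122[2]12   read 2 → write 2, move left, go to R
R | 112[2]212   read 2 → write 1, move stay, go to P
P | 112[1]212   read 1 → write 2, move stay, go to P
P | 112[2]212   read 2 → write 2, move left, go to R
R | 11[2]2212   read 2 → write 1, move stay, go to P
P | 11[1]2212   read 1 → write 2, move stay, go to P
P | 11[2]2212   read 2 → write 2, move left, go to R
R | 1[1]22212
No transition is defined for (R, 1); M halts in state R.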